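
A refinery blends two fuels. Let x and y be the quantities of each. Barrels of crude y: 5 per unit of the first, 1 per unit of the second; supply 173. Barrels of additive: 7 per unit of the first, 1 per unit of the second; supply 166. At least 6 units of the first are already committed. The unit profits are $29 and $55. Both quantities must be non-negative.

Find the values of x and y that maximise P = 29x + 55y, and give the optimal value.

x = 6, y = 124, maximum P = 6994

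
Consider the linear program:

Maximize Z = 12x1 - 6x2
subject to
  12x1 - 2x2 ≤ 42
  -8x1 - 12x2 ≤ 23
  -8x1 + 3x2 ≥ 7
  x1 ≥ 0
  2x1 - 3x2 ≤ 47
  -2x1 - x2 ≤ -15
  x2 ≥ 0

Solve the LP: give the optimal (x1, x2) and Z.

Corner points and Z = 12x1 - 6x2:
  (7, 21) → Z = -42
  (19/7, 67/7) → Z = -174/7
  (0, 15) → Z = -90
The feasible region is unbounded (it extends along (0, 1), (1, 6)), but Z strictly decreases along every unbounded feasible direction, so there is no improving ray and the maximum is attained at a vertex.

The optimum lies where -8x1 + 3x2 = 7 and -2x1 - x2 = -15.
Solving simultaneously gives x1 = 19/7, x2 = 67/7.

x1 = 19/7, x2 = 67/7, maximum Z = -174/7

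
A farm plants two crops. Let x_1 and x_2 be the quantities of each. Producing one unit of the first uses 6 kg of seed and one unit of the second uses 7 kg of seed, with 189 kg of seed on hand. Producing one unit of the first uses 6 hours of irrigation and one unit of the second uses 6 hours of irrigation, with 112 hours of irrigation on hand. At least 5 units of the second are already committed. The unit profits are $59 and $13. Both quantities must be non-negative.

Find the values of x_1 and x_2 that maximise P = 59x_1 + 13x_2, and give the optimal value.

x_1 = 41/3, x_2 = 5, maximum P = 2614/3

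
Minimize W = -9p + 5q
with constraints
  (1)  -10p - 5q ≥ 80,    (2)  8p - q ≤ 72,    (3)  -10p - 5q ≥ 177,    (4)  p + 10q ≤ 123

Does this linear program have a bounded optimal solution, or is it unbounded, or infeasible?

From the feasible point (183/50, -1068/25), moving in the direction (-1, -8) keeps every constraint satisfied while W decreases without bound.

unbounded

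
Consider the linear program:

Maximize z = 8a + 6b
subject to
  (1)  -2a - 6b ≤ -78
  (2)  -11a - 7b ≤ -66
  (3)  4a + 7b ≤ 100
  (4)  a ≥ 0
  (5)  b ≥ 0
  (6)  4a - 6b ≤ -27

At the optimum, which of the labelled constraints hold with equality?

Corner points and z = 8a + 6b:
  (27/5, 56/5) → z = 552/5
  (0, 13) → z = 78
  (0, 100/7) → z = 600/7

The maximum is at (27/5, 56/5). Substituting into each constraint, equality holds for (1) and (3); the remaining constraints have slack.

(1) and (3)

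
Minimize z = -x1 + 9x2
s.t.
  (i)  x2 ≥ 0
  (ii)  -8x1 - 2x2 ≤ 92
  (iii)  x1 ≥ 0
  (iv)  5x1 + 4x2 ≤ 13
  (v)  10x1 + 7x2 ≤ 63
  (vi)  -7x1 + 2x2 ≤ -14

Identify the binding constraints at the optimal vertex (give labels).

(i) and (iv)

Corner points and z = -x1 + 9x2:
  (13/5, 0) → z = -13/5
  (2, 0) → z = -2
  (41/19, 21/38) → z = 107/38

The minimum is at (13/5, 0). Substituting into each constraint, equality holds for (i) and (iv); the remaining constraints have slack.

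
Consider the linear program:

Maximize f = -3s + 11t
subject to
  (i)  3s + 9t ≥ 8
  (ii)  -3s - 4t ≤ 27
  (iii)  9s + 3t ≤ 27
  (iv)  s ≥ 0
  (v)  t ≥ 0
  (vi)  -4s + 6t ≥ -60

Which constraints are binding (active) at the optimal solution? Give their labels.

(iii) and (iv)

Vertices and f = -3s + 11t:
  (0, 8/9) → f = 88/9
  (8/3, 0) → f = -8
  (0, 9) → f = 99
  (3, 0) → f = -9

The maximum is at (0, 9). Substituting into each constraint, equality holds for (iii) and (iv); the remaining constraints have slack.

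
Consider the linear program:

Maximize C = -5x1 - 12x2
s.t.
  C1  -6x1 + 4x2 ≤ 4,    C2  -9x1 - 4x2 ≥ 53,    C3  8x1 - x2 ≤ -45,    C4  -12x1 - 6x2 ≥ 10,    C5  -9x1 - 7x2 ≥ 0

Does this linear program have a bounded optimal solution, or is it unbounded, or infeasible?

From the feasible point (-88/13, -119/13), moving in the direction (-4, -6) keeps every constraint satisfied while C increases without bound.

unbounded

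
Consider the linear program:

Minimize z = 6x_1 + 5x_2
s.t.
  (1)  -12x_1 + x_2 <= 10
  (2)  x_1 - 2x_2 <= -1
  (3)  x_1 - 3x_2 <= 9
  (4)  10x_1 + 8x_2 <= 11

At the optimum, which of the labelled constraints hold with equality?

Corner points and z = 6x_1 + 5x_2:
  (-19/23, 2/23) → z = -104/23
  (-69/106, 116/53) → z = 373/53
  (1/2, 3/4) → z = 27/4

The minimum is at (-19/23, 2/23). Substituting into each constraint, equality holds for (1) and (2); the remaining constraints have slack.

(1) and (2)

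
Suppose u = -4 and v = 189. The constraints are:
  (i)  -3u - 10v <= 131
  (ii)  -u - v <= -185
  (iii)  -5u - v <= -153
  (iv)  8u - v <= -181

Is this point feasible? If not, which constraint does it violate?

(i): -1878 ≤ 131 ✓
(ii): -185 ≤ -185 ✓
(iii): -169 ≤ -153 ✓
(iv): -221 ≤ -181 ✓

feasible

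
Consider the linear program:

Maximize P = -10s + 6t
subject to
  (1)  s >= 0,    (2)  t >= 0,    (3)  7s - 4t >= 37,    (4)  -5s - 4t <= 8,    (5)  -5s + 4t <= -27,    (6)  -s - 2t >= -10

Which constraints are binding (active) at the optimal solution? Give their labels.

(2) and (5)

Corner points and P = -10s + 6t:
  (27/5, 0) → P = -54
  (10, 0) → P = -100
  (47/7, 23/14) → P = -401/7

The maximum is at (27/5, 0). Substituting into each constraint, equality holds for (2) and (5); the remaining constraints have slack.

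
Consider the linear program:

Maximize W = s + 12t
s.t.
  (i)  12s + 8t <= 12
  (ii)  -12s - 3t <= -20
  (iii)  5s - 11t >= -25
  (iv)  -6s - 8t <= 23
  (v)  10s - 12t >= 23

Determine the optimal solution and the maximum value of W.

Corner points and W = s + 12t:
  (31/15, -8/5) → W = -257/15
  (35/6, -29/4) → W = -487/6
  (229/78, -66/13) → W = -4523/78

s = 31/15, t = -8/5, maximum W = -257/15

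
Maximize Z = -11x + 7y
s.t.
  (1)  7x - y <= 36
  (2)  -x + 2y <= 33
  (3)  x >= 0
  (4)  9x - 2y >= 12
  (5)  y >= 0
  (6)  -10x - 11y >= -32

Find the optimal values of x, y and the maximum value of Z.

x = 28/17, y = 24/17, maximum Z = -140/17

Vertices and Z = -11x + 7y:
  (4/3, 0) → Z = -44/3
  (28/17, 24/17) → Z = -140/17
  (16/5, 0) → Z = -176/5

The optimum lies where 9x - 2y = 12 and -10x - 11y = -32.
Solving simultaneously gives x = 28/17, y = 24/17.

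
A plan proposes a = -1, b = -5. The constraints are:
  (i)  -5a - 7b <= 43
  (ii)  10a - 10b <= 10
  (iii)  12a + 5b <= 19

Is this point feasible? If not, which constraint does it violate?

Constraint (ii): 10a - 10b = 40, which is not ≤ 10. All other constraints are satisfied.

not feasible — violates (ii)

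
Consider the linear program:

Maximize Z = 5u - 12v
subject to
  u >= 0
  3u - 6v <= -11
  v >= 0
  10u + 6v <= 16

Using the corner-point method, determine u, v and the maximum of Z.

Corner points and Z = 5u - 12v:
  (0, 11/6) → Z = -22
  (0, 8/3) → Z = -32
  (5/13, 79/39) → Z = -291/13

u = 0, v = 11/6, maximum Z = -22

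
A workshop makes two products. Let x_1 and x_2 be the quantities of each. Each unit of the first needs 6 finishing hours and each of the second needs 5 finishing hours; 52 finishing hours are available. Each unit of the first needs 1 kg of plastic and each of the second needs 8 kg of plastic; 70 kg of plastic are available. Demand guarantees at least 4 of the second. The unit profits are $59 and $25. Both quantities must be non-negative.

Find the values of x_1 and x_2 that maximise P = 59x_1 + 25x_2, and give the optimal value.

Feasible corners and P = 59x_1 + 25x_2:
  (0, 35/4) → P = 875/4
  (0, 4) → P = 100
  (66/43, 368/43) → P = 13094/43
  (16/3, 4) → P = 1244/3

x_1 = 16/3, x_2 = 4, maximum P = 1244/3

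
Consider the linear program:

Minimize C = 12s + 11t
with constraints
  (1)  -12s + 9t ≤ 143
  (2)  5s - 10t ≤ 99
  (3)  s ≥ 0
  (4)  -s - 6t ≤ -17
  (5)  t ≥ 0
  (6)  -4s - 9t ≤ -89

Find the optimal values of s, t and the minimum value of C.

s = 0, t = 89/9, minimum C = 979/9

Feasible corners and C = 12s + 11t:
  (0, 143/9) → C = 1573/9
  (1781/85, 49/85) → C = 21911/85
  (0, 89/9) → C = 979/9
The feasible region is unbounded (it extends along (2, 1), (3, 4)), but C strictly increases along every unbounded feasible direction, so there is no improving ray and the minimum is attained at a vertex.

The binding constraints are s = 0 and -4s - 9t = -89.
Solving simultaneously gives s = 0, t = 89/9.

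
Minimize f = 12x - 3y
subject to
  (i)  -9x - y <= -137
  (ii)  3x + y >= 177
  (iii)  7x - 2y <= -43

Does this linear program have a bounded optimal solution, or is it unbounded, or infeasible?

From the feasible point (-20/3, 197), moving in the direction (-1, 9) keeps every constraint satisfied while f decreases without bound.

unbounded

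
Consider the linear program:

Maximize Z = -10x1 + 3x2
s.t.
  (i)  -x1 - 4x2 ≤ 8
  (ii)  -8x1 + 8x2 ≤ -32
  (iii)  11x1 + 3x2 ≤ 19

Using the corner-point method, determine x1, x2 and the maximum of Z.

Corner points and Z = -10x1 + 3x2:
  (8/5, -12/5) → Z = -116/5
  (100/41, -107/41) → Z = -1321/41
  (31/14, -25/14) → Z = -55/2

The optimum lies where -x1 - 4x2 = 8 and -8x1 + 8x2 = -32.
Solving simultaneously gives x1 = 8/5, x2 = -12/5.

x1 = 8/5, x2 = -12/5, maximum Z = -116/5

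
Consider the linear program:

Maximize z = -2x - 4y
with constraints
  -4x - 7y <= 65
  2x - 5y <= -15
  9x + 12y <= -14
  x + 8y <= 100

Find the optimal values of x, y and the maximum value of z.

At the optimal vertex, -4x - 7y = 65 and 2x - 5y = -15.
Solving simultaneously gives x = -215/17, y = -35/17.

x = -215/17, y = -35/17, maximum z = 570/17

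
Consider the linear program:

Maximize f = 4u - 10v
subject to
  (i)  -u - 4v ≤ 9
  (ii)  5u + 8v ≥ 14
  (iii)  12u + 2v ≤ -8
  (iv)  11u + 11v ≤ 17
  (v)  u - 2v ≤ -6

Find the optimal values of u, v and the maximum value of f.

u = -10/9, v = 22/9, maximum f = -260/9

Corner points and f = 4u - 10v:
  (-10/9, 22/9) → f = -260/9
  (-61/55, 146/55) → f = -1704/55
  (-14/13, 32/13) → f = -376/13
The feasible region is unbounded (it extends along (-1, 1), (-8, 5)), but f strictly decreases along every unbounded feasible direction, so there is no improving ray and the maximum is attained at a vertex.

At the optimal vertex, 5u + 8v = 14 and u - 2v = -6.
Solving simultaneously gives u = -10/9, v = 22/9.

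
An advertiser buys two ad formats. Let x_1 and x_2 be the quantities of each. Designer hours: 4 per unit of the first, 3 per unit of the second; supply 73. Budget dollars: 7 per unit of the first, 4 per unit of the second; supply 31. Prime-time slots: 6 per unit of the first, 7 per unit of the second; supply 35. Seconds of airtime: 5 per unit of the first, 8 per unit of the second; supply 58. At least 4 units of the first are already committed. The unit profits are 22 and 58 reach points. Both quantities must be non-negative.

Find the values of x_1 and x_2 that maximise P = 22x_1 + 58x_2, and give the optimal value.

Vertices and P = 22x_1 + 58x_2:
  (31/7, 0) → P = 682/7
  (4, 0) → P = 88
  (4, 3/4) → P = 263/2

The binding constraints are 7x_1 + 4x_2 = 31 and x_1 = 4.
Solving simultaneously gives x_1 = 4, x_2 = 3/4.

x_1 = 4, x_2 = 3/4, maximum P = 263/2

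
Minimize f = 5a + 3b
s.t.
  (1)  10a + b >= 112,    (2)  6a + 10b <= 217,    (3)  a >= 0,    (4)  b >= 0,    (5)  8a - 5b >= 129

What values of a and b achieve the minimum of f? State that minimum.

a = 129/8, b = 0, minimum f = 645/8

Vertices and f = 5a + 3b:
  (217/6, 0) → f = 1085/6
  (475/22, 481/55) → f = 14761/110
  (129/8, 0) → f = 645/8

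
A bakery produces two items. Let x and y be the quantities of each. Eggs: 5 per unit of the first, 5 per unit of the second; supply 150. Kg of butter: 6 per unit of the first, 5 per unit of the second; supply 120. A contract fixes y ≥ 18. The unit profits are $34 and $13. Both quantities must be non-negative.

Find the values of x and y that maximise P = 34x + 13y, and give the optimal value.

x = 5, y = 18, maximum P = 404

Extreme points and P = 34x + 13y:
  (0, 24) → P = 312
  (0, 18) → P = 234
  (5, 18) → P = 404

At the optimal vertex, 6x + 5y = 120 and y = 18.
Solving simultaneously gives x = 5, y = 18.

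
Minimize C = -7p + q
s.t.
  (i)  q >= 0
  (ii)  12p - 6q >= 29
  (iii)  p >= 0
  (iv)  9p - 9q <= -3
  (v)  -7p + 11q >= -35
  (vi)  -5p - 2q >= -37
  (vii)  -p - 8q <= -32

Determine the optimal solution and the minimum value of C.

p = 109/21, q = 116/21, minimum C = -647/21

Feasible corners and C = -7p + q:
  (31/6, 11/2) → C = -92/3
  (140/27, 299/54) → C = -1661/54
  (109/21, 116/21) → C = -647/21

At the optimal vertex, 9p - 9q = -3 and -5p - 2q = -37.
Solving simultaneously gives p = 109/21, q = 116/21.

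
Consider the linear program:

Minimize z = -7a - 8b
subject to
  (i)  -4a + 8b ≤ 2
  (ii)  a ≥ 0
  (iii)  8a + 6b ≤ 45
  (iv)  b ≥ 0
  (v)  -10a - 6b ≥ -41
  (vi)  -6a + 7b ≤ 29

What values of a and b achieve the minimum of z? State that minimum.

a = 79/26, b = 23/13, minimum z = -921/26

Feasible corners and z = -7a - 8b:
  (0, 1/4) → z = -2
  (79/26, 23/13) → z = -921/26
  (0, 0) → z = 0
  (41/10, 0) → z = -287/10

The binding constraints are -4a + 8b = 2 and -10a - 6b = -41.
Solving simultaneously gives a = 79/26, b = 23/13.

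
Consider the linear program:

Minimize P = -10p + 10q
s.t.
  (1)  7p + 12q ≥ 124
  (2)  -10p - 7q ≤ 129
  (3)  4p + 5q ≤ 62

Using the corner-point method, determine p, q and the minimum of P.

p = 124/13, q = 62/13, minimum P = -620/13

The binding constraints are 7p + 12q = 124 and 4p + 5q = 62.
Solving simultaneously gives p = 124/13, q = 62/13.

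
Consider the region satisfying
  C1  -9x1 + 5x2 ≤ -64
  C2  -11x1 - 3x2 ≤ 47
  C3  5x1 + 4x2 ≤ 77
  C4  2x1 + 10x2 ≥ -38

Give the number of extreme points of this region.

3

Intersecting each pair of boundary lines and keeping only the points that satisfy every inequality leaves:
  (641/61, 373/61)
  (9/2, -47/10)
  (461/21, -172/21)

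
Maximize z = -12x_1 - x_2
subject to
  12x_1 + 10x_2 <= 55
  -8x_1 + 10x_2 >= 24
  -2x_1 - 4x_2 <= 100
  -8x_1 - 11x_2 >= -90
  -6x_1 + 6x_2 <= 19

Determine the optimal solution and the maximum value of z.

Extreme points and z = -12x_1 - x_2:
  (31/20, 91/25) → z = -556/25
  (35/33, 93/22) → z = -373/22
  (-23/6, -2/3) → z = 140/3

x_1 = -23/6, x_2 = -2/3, maximum z = 140/3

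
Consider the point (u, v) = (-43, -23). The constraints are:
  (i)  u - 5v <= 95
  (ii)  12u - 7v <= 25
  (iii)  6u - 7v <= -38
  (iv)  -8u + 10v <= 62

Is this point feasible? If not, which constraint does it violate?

Constraint (iv): -8u + 10v = 114, which is not ≤ 62. All other constraints are satisfied.

not feasible — violates (iv)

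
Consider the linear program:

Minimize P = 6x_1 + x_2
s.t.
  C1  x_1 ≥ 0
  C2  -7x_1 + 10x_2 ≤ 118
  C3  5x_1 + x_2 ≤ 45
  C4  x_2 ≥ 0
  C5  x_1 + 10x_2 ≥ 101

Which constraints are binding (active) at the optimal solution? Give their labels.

Corner points and P = 6x_1 + x_2:
  (0, 59/5) → P = 59/5
  (0, 101/10) → P = 101/10
  (332/57, 905/57) → P = 2897/57
  (349/49, 460/49) → P = 2554/49

The minimum is at (0, 101/10). Substituting into each constraint, equality holds for C1 and C5; the remaining constraints have slack.

C1 and C5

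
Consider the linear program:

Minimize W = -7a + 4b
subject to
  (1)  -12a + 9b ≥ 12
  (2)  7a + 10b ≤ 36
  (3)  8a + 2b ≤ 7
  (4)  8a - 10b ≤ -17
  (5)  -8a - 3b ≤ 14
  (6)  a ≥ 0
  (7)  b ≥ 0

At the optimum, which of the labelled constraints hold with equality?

(3) and (4)

Feasible corners and W = -7a + 4b:
  (3/8, 2) → W = 43/8
  (0, 7/2) → W = 14
  (0, 17/10) → W = 34/5

The minimum is at (3/8, 2). Substituting into each constraint, equality holds for (3) and (4); the remaining constraints have slack.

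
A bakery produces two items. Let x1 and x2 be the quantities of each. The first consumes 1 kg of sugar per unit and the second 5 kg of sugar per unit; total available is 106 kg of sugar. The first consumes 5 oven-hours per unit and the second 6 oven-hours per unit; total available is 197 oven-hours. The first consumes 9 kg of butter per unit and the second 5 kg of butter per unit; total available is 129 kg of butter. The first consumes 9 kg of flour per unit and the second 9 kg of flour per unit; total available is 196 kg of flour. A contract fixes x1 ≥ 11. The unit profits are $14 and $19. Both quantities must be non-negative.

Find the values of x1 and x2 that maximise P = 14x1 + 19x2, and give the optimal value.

Vertices and P = 14x1 + 19x2:
  (43/3, 0) → P = 602/3
  (11, 0) → P = 154
  (11, 6) → P = 268

At the optimal vertex, 9x1 + 5x2 = 129 and x1 = 11.
Solving simultaneously gives x1 = 11, x2 = 6.

x1 = 11, x2 = 6, maximum P = 268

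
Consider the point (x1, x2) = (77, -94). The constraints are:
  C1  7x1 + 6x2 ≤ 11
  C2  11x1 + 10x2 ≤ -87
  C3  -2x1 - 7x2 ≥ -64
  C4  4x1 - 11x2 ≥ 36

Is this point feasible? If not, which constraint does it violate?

feasible

C1: -25 ≤ 11 ✓
C2: -93 ≤ -87 ✓
C3: 504 ≥ -64 ✓
C4: 1342 ≥ 36 ✓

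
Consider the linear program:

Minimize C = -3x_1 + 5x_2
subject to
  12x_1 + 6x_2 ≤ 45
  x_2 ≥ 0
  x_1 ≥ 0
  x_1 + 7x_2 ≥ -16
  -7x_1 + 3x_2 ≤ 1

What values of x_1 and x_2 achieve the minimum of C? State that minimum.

x_1 = 15/4, x_2 = 0, minimum C = -45/4

Corner points and C = -3x_1 + 5x_2:
  (15/4, 0) → C = -45/4
  (43/26, 109/26) → C = 16
  (0, 0) → C = 0
  (0, 1/3) → C = 5/3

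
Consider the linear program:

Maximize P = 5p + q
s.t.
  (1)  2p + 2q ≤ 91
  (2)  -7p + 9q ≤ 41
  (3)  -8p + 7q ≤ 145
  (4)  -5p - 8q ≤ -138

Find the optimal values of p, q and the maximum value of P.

p = 226/3, q = -179/6, maximum P = 2081/6

Corner points and P = 5p + q:
  (737/32, 719/32) → P = 1101/8
  (226/3, -179/6) → P = 2081/6
  (914/101, 1171/101) → P = 5741/101

The binding constraints are 2p + 2q = 91 and -5p - 8q = -138.
Solving simultaneously gives p = 226/3, q = -179/6.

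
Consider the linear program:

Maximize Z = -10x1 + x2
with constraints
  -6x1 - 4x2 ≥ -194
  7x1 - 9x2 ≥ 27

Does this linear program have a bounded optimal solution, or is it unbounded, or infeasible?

From the feasible point (927/41, 598/41), moving in the direction (-9, -7) keeps every constraint satisfied while Z increases without bound.

unbounded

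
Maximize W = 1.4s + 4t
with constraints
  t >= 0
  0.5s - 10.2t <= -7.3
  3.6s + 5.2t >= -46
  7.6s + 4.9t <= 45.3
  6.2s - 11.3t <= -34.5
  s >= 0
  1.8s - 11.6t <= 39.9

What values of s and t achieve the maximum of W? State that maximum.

Corner points and W = 1.4s + 4t:
  (17142/5813, 27153/5813) → W = 663054/29065
  (0, 453/49) → W = 1812/49
  (0, 345/113) → W = 1380/113

s = 0, t = 453/49, maximum W = 1812/49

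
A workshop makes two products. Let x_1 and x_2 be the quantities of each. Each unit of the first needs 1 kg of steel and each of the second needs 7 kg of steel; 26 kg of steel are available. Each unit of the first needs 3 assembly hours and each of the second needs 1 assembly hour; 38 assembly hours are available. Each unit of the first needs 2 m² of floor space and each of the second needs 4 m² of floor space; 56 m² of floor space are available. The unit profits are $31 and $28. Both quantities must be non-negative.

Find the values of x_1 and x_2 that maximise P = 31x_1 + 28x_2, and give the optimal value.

x_1 = 12, x_2 = 2, maximum P = 428

Feasible corners and P = 31x_1 + 28x_2:
  (0, 0) → P = 0
  (0, 26/7) → P = 104
  (38/3, 0) → P = 1178/3
  (12, 2) → P = 428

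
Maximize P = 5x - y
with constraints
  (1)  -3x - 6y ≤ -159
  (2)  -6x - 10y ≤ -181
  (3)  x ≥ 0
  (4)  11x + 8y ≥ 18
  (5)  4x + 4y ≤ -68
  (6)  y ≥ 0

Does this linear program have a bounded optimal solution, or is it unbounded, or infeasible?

infeasible

The boundaries -3x - 6y = -159 and x = 0 meet at (0, 53/2), but that point violates 4x + 4y ≤ -68. Every candidate vertex is excluded by some other constraint, so the feasible region is empty.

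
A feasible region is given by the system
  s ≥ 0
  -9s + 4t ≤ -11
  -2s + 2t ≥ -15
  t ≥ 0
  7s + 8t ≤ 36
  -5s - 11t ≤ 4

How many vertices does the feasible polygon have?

The feasible vertices (each the meet of two boundaries and inside every other half-plane) are:
  (11/9, 0)
  (58/25, 247/100)
  (36/7, 0)

3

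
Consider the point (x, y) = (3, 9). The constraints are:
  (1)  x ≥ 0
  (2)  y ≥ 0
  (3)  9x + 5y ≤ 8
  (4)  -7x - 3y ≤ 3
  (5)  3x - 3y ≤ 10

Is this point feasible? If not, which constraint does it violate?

Constraint (3): 9x + 5y = 72, which is not ≤ 8. All other constraints are satisfied.

not feasible — violates (3)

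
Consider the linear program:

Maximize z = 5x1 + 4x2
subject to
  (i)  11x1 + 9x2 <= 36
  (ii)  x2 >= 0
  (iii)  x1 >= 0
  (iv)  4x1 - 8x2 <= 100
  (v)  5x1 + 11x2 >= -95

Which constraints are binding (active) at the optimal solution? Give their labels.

Vertices and z = 5x1 + 4x2:
  (36/11, 0) → z = 180/11
  (0, 4) → z = 16
  (0, 0) → z = 0

The maximum is at (36/11, 0). Substituting into each constraint, equality holds for (i) and (ii); the remaining constraints have slack.

(i) and (ii)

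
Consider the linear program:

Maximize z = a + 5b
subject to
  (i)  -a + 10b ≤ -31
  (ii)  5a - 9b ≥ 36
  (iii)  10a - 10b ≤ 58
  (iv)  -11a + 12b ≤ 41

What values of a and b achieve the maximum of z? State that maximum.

Extreme points and z = a + 5b:
  (81/41, -119/41) → z = -514/41
  (3, -14/5) → z = -11
  (-267/13, -601/39) → z = -3806/39
The feasible region is unbounded (it extends along (-1, -1), (-12, -11)), but z strictly decreases along every unbounded feasible direction, so there is no improving ray and the maximum is attained at a vertex.

a = 3, b = -14/5, maximum z = -11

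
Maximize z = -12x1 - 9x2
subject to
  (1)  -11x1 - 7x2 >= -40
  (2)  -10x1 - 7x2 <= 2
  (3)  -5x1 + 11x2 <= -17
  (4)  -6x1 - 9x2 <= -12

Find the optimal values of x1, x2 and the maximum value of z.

x1 = 95/37, x2 = -14/37, maximum z = -1014/37

Extreme points and z = -12x1 - 9x2:
  (43/12, 1/12) → z = -175/4
  (92/19, -36/19) → z = -780/19
  (95/37, -14/37) → z = -1014/37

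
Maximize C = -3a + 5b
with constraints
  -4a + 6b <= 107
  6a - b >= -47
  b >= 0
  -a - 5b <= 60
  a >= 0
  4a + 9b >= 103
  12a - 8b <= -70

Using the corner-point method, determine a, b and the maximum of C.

Vertices and C = -3a + 5b:
  (0, 107/6) → C = 535/6
  (109/10, 251/10) → C = 464/5
  (0, 103/9) → C = 515/9
  (97/70, 379/35) → C = 3499/70

At the optimal vertex, -4a + 6b = 107 and 12a - 8b = -70.
Solving simultaneously gives a = 109/10, b = 251/10.

a = 109/10, b = 251/10, maximum C = 464/5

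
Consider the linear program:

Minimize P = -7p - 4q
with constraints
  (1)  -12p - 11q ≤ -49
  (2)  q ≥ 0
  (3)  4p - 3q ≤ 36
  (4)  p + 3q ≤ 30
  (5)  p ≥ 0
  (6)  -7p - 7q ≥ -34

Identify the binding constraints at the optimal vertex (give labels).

(2) and (6)

Extreme points and P = -7p - 4q:
  (49/12, 0) → P = -343/12
  (0, 49/11) → P = -196/11
  (34/7, 0) → P = -34
  (0, 34/7) → P = -136/7

The minimum is at (34/7, 0). Substituting into each constraint, equality holds for (2) and (6); the remaining constraints have slack.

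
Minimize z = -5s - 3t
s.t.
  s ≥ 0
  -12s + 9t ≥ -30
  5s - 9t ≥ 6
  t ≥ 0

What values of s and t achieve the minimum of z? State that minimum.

At the optimal vertex, -12s + 9t = -30 and 5s - 9t = 6.
Solving simultaneously gives s = 24/7, t = 26/21.

s = 24/7, t = 26/21, minimum z = -146/7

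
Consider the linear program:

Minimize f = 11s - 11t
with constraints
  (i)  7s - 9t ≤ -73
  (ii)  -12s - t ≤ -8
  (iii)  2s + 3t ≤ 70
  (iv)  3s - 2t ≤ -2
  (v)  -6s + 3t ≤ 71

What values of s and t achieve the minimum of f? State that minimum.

s = -1/8, t = 281/12, minimum f = -6215/24

Extreme points and f = 11s - 11t:
  (-1/115, 932/115) → f = -10263/115
  (128/13, 205/13) → f = -847/13
  (-47/42, 150/7) → f = -10417/42
  (134/13, 214/13) → f = -880/13
  (-1/8, 281/12) → f = -6215/24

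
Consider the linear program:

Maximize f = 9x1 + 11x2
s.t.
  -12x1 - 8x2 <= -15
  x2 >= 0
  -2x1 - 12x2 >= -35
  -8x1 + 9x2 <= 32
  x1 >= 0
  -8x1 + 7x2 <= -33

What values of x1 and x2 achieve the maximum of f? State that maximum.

x1 = 35/2, x2 = 0, maximum f = 315/2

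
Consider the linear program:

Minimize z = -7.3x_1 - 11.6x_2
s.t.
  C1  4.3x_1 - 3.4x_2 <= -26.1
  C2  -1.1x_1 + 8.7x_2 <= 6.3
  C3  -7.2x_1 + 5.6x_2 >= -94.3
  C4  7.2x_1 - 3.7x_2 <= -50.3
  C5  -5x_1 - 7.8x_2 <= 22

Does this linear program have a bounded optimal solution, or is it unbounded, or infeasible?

infeasible

The boundaries 4.3x_1 - 3.4x_2 = -26.1 and 7.2x_1 - 3.7x_2 = -50.3 meet at (-7445/857, -2837/857), but that point violates -5x_1 - 7.8x_2 ≤ 22. Every candidate vertex is excluded by some other constraint, so the feasible region is empty.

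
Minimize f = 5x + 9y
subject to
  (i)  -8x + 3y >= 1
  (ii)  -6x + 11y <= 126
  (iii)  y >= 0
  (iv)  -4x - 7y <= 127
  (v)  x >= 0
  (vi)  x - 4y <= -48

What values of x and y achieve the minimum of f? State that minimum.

x = 24/13, y = 162/13, minimum f = 1578/13

Extreme points and f = 5x + 9y:
  (367/70, 501/35) → f = 10853/70
  (140/29, 383/29) → f = 143
  (24/13, 162/13) → f = 1578/13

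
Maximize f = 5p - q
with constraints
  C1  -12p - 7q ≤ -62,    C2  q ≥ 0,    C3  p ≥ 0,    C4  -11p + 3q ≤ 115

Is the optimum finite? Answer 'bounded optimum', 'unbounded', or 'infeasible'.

unbounded

From the feasible point (31/6, 0), moving in the direction (1, 0) keeps every constraint satisfied while f increases without bound.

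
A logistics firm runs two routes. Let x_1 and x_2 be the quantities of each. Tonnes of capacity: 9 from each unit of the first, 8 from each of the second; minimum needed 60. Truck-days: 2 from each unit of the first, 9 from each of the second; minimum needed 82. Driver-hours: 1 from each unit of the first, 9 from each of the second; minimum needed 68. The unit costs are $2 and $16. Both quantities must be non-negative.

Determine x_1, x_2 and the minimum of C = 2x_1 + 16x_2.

x_1 = 14, x_2 = 6, minimum C = 124

Vertices and C = 2x_1 + 16x_2:
  (0, 82/9) → C = 1312/9
  (68, 0) → C = 136
  (14, 6) → C = 124
The feasible region is unbounded (it extends along (0, 1), (1, 0)), but C strictly increases along every unbounded feasible direction, so there is no improving ray and the minimum is attained at a vertex.

The binding constraints are 2x_1 + 9x_2 = 82 and x_1 + 9x_2 = 68.
Solving simultaneously gives x_1 = 14, x_2 = 6.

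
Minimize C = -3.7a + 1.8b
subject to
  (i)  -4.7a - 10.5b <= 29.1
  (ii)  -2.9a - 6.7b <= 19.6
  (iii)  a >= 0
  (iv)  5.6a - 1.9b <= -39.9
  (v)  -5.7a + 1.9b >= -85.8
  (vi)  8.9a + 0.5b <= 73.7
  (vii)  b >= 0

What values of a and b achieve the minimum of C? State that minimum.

Feasible corners and C = -3.7a + 1.8b:
  (0, 21) → C = 189/5
  (0, 737/5) → C = 6633/25
  (12008/1971, 76783/1971) → C = 468899/9855

At the optimal vertex, a = 0 and 5.6a - 1.9b = -39.9.
Solving simultaneously gives a = 0, b = 21.

a = 0, b = 21, minimum C = 37.8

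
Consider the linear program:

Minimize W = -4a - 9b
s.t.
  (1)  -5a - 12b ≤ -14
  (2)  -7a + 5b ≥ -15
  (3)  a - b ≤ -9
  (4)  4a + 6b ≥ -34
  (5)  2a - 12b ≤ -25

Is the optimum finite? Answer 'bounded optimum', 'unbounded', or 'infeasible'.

unbounded

From the feasible point (-94/17, 59/17), moving in the direction (-6, 4) keeps every constraint satisfied while W decreases without bound.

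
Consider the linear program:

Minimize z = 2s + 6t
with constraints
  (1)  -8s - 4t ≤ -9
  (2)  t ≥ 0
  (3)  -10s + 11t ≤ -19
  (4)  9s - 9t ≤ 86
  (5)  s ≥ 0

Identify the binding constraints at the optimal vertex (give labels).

Vertices and z = 2s + 6t:
  (19/10, 0) → z = 19/5
  (86/9, 0) → z = 172/9
  (775/9, 689/9) → z = 5684/9

The minimum is at (19/10, 0). Substituting into each constraint, equality holds for (2) and (3); the remaining constraints have slack.

(2) and (3)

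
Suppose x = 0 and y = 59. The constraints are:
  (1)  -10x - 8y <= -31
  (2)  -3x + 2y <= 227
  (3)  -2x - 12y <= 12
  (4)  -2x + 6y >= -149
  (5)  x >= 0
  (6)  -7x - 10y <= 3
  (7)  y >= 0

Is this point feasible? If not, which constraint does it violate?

(1): -472 ≤ -31 ✓
(2): 118 ≤ 227 ✓
(3): -708 ≤ 12 ✓
(4): 354 ≥ -149 ✓
(5): 0 ≥ 0 ✓
(6): -590 ≤ 3 ✓
(7): 59 ≥ 0 ✓

feasible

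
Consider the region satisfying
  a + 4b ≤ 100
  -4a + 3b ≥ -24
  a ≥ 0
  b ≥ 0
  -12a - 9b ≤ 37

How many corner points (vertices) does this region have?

4

Intersecting each pair of boundary lines and keeping only the points that satisfy every inequality leaves:
  (396/19, 376/19)
  (0, 25)
  (6, 0)
  (0, 0)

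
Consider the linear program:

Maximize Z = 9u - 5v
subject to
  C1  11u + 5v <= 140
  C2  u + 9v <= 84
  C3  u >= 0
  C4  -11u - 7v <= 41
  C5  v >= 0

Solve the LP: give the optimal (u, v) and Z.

u = 140/11, v = 0, maximum Z = 1260/11

Extreme points and Z = 9u - 5v:
  (420/47, 392/47) → Z = 1820/47
  (140/11, 0) → Z = 1260/11
  (0, 28/3) → Z = -140/3
  (0, 0) → Z = 0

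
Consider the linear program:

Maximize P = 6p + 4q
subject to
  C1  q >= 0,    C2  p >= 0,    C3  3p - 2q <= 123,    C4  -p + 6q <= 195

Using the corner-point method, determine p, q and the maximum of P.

p = 141/2, q = 177/4, maximum P = 600

Extreme points and P = 6p + 4q:
  (0, 0) → P = 0
  (41, 0) → P = 246
  (0, 65/2) → P = 130
  (141/2, 177/4) → P = 600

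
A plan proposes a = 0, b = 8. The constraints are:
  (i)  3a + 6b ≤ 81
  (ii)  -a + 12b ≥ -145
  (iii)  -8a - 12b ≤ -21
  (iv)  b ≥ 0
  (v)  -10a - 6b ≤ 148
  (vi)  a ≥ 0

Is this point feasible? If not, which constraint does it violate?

feasible

(i): 48 ≤ 81 ✓
(ii): 96 ≥ -145 ✓
(iii): -96 ≤ -21 ✓
(iv): 8 ≥ 0 ✓
(v): -48 ≤ 148 ✓
(vi): 0 ≥ 0 ✓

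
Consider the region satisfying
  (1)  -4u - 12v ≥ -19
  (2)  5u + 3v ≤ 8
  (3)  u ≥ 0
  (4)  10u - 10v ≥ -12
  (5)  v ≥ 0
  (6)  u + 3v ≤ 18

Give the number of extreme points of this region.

5

The feasible vertices (each the meet of two boundaries and inside every other half-plane) are:
  (13/16, 21/16)
  (23/80, 119/80)
  (8/5, 0)
  (0, 6/5)
  (0, 0)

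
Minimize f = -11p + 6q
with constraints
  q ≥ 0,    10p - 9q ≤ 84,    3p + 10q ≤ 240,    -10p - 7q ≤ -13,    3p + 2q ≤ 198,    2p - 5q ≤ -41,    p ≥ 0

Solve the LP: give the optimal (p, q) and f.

At the optimal vertex, 3p + 10q = 240 and 2p - 5q = -41.
Solving simultaneously gives p = 158/7, q = 603/35.

p = 158/7, q = 603/35, minimum f = -5072/35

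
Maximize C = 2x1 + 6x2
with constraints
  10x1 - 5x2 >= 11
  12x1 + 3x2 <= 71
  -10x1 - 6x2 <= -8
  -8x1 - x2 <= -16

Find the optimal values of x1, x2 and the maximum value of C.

At the optimal vertex, 10x1 - 5x2 = 11 and 12x1 + 3x2 = 71.
Solving simultaneously gives x1 = 194/45, x2 = 289/45.

x1 = 194/45, x2 = 289/45, maximum C = 2122/45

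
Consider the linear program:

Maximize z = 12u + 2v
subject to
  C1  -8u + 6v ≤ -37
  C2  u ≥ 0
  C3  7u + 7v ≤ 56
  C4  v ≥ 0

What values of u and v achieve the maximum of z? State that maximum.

u = 8, v = 0, maximum z = 96

Extreme points and z = 12u + 2v:
  (85/14, 27/14) → z = 537/7
  (37/8, 0) → z = 111/2
  (8, 0) → z = 96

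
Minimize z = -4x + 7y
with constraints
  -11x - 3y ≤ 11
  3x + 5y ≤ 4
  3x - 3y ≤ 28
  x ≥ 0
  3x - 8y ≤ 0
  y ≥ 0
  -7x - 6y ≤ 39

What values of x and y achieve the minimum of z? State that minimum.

x = 32/39, y = 4/13, minimum z = -44/39

Extreme points and z = -4x + 7y:
  (0, 4/5) → z = 28/5
  (32/39, 4/13) → z = -44/39
  (0, 0) → z = 0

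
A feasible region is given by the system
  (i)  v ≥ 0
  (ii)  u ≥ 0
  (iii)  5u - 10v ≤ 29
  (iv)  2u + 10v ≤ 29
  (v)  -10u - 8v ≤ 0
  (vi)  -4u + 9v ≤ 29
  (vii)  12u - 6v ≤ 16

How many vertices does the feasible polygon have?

Pairwise boundary intersections that survive every other constraint:
  (0, 0)
  (4/3, 0)
  (0, 29/10)
  (167/66, 79/33)

4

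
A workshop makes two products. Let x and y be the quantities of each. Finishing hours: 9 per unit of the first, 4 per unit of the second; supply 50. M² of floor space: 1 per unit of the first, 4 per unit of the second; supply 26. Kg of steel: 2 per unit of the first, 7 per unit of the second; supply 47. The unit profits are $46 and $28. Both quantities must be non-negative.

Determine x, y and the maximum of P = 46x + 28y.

x = 3, y = 23/4, maximum P = 299

Corner points and P = 46x + 28y:
  (0, 0) → P = 0
  (0, 13/2) → P = 182
  (50/9, 0) → P = 2300/9
  (3, 23/4) → P = 299

The binding constraints are 9x + 4y = 50 and x + 4y = 26.
Solving simultaneously gives x = 3, y = 23/4.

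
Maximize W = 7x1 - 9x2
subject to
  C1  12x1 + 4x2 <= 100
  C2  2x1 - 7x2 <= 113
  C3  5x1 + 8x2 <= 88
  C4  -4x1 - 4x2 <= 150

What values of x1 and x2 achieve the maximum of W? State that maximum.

Vertices and W = 7x1 - 9x2:
  (288/23, -289/23) → W = 4617/23
  (112/19, 139/19) → W = -467/19
  (-299/18, -188/9) → W = 1291/18
  (-388/3, 551/6) → W = -10391/6

The binding constraints are 12x1 + 4x2 = 100 and 2x1 - 7x2 = 113.
Solving simultaneously gives x1 = 288/23, x2 = -289/23.

x1 = 288/23, x2 = -289/23, maximum W = 4617/23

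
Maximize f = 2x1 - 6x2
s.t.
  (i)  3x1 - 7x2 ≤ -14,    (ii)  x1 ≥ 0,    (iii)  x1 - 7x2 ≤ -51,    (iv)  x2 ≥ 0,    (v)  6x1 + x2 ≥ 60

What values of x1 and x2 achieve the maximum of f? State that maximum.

x1 = 37/2, x2 = 139/14, maximum f = -158/7

Corner points and f = 2x1 - 6x2:
  (37/2, 139/14) → f = -158/7
  (0, 60) → f = -360
  (369/43, 366/43) → f = -1458/43
The feasible region is unbounded (it extends along (0, 1), (7, 3)), but f strictly decreases along every unbounded feasible direction, so there is no improving ray and the maximum is attained at a vertex.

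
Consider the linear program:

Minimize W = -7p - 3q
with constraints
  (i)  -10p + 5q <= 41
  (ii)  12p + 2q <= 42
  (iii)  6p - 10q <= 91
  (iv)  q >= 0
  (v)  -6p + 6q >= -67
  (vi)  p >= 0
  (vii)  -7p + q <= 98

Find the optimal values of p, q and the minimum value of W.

Extreme points and W = -7p - 3q:
  (8/5, 57/5) → W = -227/5
  (0, 41/5) → W = -123/5
  (7/2, 0) → W = -49/2
  (0, 0) → W = 0

The optimum lies where -10p + 5q = 41 and 12p + 2q = 42.
Solving simultaneously gives p = 8/5, q = 57/5.

p = 8/5, q = 57/5, minimum W = -227/5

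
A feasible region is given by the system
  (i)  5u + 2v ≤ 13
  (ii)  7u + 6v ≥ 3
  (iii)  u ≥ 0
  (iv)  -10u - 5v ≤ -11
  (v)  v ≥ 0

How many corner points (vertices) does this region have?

The feasible vertices (each the meet of two boundaries and inside every other half-plane) are:
  (0, 13/2)
  (13/5, 0)
  (0, 11/5)
  (11/10, 0)

4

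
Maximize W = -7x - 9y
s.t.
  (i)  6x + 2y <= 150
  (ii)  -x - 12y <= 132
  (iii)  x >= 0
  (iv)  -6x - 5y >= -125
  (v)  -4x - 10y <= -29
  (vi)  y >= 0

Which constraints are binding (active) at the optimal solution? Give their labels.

Corner points and W = -7x - 9y:
  (0, 25) → W = -225
  (0, 29/10) → W = -261/10
  (125/6, 0) → W = -875/6
  (29/4, 0) → W = -203/4

The maximum is at (0, 29/10). Substituting into each constraint, equality holds for (iii) and (v); the remaining constraints have slack.

(iii) and (v)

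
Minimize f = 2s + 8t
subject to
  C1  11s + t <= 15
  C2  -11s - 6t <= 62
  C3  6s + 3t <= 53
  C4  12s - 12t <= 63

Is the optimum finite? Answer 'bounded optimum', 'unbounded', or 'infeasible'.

Corner points and f = 2s + 8t:
  (-8/27, 493/27) → f = 3928/27
  (27/16, -57/16) → f = -201/8
  (-61/34, -479/68) → f = -1019/17
The feasible region has finitely many vertices and no improving ray; the minimum is -1019/17 at (-61/34, -479/68).

bounded optimum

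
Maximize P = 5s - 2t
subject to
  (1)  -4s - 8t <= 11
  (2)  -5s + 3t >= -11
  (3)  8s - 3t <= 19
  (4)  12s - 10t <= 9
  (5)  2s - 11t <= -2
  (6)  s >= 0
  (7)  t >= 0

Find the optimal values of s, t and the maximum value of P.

s = 163/44, t = 39/11, maximum P = 503/44

Vertices and P = 5s - 2t:
  (163/44, 39/11) → P = 503/44
  (17/16, 3/8) → P = 73/16
  (0, 2/11) → P = -4/11
The feasible region is unbounded (it extends along (0, 1), (3, 8)), but P strictly decreases along every unbounded feasible direction, so there is no improving ray and the maximum is attained at a vertex.

The binding constraints are 8s - 3t = 19 and 12s - 10t = 9.
Solving simultaneously gives s = 163/44, t = 39/11.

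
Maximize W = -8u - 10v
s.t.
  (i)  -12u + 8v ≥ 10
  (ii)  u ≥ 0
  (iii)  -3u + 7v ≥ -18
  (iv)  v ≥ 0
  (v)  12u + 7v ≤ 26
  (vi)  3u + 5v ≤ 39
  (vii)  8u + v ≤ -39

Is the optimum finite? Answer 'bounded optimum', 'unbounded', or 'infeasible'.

The boundaries -12u + 8v = 10 and u = 0 meet at (0, 5/4), but that point violates 8u + v ≤ -39. Every candidate vertex is excluded by some other constraint, so the feasible region is empty.

infeasible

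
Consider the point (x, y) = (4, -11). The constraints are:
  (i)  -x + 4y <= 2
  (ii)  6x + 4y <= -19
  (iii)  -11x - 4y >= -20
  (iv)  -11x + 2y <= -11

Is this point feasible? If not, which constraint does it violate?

feasible

(i): -48 ≤ 2 ✓
(ii): -20 ≤ -19 ✓
(iii): 0 ≥ -20 ✓
(iv): -66 ≤ -11 ✓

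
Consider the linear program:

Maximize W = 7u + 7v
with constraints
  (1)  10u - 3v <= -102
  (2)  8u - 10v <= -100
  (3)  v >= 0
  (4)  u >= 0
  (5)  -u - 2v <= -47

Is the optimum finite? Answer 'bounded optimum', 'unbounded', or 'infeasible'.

From the feasible point (0, 34), moving in the direction (0, 1) keeps every constraint satisfied while W increases without bound.

unbounded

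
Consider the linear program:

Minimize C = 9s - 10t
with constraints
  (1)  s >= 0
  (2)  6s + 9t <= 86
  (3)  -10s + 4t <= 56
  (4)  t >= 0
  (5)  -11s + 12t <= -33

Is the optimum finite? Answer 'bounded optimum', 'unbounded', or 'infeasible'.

bounded optimum

Vertices and C = 9s - 10t:
  (43/3, 0) → C = 129
  (443/57, 748/171) → C = 4481/171
  (3, 0) → C = 27
The feasible region has finitely many vertices and no improving ray; the minimum is 4481/171 at (443/57, 748/171).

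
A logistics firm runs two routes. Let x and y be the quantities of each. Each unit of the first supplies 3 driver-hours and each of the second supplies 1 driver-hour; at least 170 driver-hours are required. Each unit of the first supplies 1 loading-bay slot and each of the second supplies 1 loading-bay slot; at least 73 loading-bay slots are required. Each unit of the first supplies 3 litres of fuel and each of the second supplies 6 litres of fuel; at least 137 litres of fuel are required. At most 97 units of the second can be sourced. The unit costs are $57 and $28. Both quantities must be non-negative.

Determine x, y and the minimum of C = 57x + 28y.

x = 97/2, y = 49/2, minimum C = 6901/2

Extreme points and C = 57x + 28y:
  (73, 0) → C = 4161
  (97/2, 49/2) → C = 6901/2
  (73/3, 97) → C = 4103
The feasible region is unbounded (it extends along (1, 0)), but C strictly increases along every unbounded feasible direction, so there is no improving ray and the minimum is attained at a vertex.

The binding constraints are 3x + y = 170 and x + y = 73.
Solving simultaneously gives x = 97/2, y = 49/2.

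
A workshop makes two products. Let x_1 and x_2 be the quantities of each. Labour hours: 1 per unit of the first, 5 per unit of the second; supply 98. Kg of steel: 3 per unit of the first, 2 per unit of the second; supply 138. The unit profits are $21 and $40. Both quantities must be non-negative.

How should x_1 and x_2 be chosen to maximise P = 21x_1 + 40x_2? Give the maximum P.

Corner points and P = 21x_1 + 40x_2:
  (0, 0) → P = 0
  (0, 98/5) → P = 784
  (46, 0) → P = 966
  (38, 12) → P = 1278

At the optimal vertex, x_1 + 5x_2 = 98 and 3x_1 + 2x_2 = 138.
Solving simultaneously gives x_1 = 38, x_2 = 12.

x_1 = 38, x_2 = 12, maximum P = 1278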